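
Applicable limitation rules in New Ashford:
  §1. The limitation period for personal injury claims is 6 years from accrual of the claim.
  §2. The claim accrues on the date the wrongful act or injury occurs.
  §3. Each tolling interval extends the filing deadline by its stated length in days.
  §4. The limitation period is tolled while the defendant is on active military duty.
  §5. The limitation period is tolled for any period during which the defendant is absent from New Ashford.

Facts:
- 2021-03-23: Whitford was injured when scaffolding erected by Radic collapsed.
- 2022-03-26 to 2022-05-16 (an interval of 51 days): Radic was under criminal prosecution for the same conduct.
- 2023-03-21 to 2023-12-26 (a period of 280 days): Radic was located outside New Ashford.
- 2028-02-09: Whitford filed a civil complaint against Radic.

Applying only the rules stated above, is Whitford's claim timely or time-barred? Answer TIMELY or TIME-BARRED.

TIME-BARRED

The claim accrued on 2021-03-23, when the wrongful act occurred.
Adding the 6 years base period to 2021-03-23 gives a deadline of 2027-03-23, before any tolling.
The defendant's absence from the jurisdiction from 2023-03-21 to 2023-12-26 tolled the period for 280 days, extending the deadline to 2027-12-28.
The pending criminal prosecution from 2022-03-26 to 2022-05-16 does not toll the period, because no stated rule makes a criminal prosecution a tolling event.
Whitford filed on 2028-02-09, after the 2027-12-28 deadline, so the action is time-barred.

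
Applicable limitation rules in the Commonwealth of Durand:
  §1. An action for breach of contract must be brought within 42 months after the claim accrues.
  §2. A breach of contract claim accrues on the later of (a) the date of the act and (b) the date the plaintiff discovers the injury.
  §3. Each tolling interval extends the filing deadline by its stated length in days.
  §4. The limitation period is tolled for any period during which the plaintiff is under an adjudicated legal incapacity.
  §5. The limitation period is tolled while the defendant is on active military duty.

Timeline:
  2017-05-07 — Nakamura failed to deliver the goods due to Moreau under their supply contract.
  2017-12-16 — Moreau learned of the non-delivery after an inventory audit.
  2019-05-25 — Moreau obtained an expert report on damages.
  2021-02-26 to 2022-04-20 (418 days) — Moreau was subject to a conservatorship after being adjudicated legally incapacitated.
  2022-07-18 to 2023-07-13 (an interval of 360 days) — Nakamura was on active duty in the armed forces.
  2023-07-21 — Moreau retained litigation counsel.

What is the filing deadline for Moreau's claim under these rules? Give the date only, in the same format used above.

Taking the later of the act (2017-05-07) and discovery (2017-12-16), the claim accrued on 2017-12-16.
The untolled deadline — 42 months after 2017-12-16 — is 2021-06-16.
Because the plaintiff's legal incapacity ran from 2021-02-26 to 2022-04-20, the deadline is extended by 418 days to 2022-08-08.
The period was tolled for 360 days by the defendant's active military service (2022-07-18 to 2023-07-13), pushing the deadline to 2023-08-03.
Nothing else in the chronology tolls or restarts the period.

2023-08-03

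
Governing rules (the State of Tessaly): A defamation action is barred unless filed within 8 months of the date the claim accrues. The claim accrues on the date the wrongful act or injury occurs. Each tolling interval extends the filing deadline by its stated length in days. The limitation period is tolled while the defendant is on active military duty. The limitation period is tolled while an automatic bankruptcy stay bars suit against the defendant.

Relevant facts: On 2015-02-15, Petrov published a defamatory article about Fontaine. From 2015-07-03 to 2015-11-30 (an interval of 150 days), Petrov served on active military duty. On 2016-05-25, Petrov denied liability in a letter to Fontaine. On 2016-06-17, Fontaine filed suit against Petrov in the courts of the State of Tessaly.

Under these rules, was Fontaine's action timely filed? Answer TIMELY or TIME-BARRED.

The claim accrued on 2015-02-15, the date of the act.
8 months from 2015-02-15 is 2015-10-15.
The defendant's active military service from 2015-07-03 to 2015-11-30 tolled the period for 150 days, extending the deadline to 2016-03-13.
Nothing else in the chronology tolls or restarts the period.
Filing on 2016-06-17 missed the 2016-03-13 deadline — the action is time-barred.

TIME-BARRED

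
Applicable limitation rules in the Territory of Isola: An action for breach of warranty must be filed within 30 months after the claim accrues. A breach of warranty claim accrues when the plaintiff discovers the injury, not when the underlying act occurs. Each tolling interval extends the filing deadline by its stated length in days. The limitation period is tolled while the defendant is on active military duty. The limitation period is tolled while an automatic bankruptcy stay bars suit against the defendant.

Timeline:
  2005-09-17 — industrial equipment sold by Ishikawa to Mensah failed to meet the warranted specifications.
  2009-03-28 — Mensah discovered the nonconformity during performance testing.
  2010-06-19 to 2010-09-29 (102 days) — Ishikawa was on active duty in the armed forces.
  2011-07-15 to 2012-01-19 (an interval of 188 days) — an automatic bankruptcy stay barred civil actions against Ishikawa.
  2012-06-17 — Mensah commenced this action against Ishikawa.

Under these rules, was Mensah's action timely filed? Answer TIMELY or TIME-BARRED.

The claim did not accrue until Mensah discovered the injury on 2009-03-28; the 2005-09-17 act date does not start the clock under the stated rule.
The untolled deadline — 30 months after 2009-03-28 — is 2011-09-28.
The defendant's active military service from 2010-06-19 to 2010-09-29 tolled the period for 102 days, extending the deadline to 2012-01-08.
The automatic bankruptcy stay from 2011-07-15 to 2012-01-19 tolled the period for 188 days, extending the deadline to 2012-07-14.
Filing on 2012-06-17 beat the 2012-07-14 deadline — the action is timely.

TIMELY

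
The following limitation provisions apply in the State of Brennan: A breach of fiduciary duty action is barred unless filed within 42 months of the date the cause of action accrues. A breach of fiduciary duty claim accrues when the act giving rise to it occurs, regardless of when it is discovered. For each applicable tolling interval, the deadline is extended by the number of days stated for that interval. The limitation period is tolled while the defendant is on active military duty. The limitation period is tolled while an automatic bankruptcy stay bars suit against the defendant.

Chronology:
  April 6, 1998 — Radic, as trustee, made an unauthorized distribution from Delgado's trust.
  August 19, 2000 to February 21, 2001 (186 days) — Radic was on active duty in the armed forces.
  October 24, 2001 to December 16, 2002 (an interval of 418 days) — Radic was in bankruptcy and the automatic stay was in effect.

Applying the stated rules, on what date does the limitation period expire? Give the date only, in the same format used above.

June 2, 2003

The cause of action accrued on April 6, 1998, the date of the act.
The untolled deadline — 42 months after April 6, 1998 — is October 6, 2001.
The period was tolled for 186 days by the defendant's active military service (August 19, 2000 to February 21, 2001), pushing the deadline to April 10, 2002.
Because the automatic bankruptcy stay ran from October 24, 2001 to December 16, 2002, the deadline is extended by 418 days to June 2, 2003.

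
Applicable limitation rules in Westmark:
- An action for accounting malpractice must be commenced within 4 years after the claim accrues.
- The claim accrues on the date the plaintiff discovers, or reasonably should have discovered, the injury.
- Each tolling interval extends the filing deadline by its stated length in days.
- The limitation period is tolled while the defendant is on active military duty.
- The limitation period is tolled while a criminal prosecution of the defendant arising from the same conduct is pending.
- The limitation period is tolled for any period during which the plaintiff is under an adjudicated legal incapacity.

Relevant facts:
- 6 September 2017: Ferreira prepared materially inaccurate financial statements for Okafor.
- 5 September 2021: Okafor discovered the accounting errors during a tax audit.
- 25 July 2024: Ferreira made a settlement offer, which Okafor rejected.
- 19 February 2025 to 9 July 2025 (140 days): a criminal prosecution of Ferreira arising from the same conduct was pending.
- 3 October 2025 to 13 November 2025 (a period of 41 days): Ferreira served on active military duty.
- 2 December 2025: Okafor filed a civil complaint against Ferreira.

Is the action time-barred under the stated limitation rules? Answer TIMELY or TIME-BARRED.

TIMELY

The claim did not accrue until Okafor discovered the injury on 5 September 2021; the 6 September 2017 act date does not start the clock under the stated rule.
The untolled deadline — 4 years after 5 September 2021 — is 5 September 2025.
The period was tolled for 140 days by the pending criminal prosecution (19 February 2025 to 9 July 2025), pushing the deadline to 23 January 2026.
The defendant's active military service from 3 October 2025 to 13 November 2025 tolled the period for 41 days, extending the deadline to 5 March 2026.
None of the other events listed affects the running of the period under the stated rules.
The 2 December 2025 filing precedes the 5 March 2026 deadline; the claim is timely.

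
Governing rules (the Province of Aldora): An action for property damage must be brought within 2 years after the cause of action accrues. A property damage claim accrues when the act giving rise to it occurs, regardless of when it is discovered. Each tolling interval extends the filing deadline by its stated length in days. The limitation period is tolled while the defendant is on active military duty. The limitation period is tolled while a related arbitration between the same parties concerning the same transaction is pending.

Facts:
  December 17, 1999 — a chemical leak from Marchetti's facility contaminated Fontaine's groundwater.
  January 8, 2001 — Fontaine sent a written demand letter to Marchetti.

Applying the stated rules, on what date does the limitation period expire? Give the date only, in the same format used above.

The limitation period began to run on December 17, 1999.
2 years from December 17, 1999 is December 17, 2001.
Nothing else in the chronology tolls or restarts the period.

December 17, 2001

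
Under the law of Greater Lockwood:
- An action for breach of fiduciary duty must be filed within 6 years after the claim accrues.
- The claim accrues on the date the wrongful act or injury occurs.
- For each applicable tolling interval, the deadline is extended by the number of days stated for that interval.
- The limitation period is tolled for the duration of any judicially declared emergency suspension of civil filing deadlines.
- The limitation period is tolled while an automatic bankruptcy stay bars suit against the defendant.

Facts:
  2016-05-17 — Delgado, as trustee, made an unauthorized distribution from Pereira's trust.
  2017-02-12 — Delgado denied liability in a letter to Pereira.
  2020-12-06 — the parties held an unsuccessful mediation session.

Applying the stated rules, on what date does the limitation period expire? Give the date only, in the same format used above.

2022-05-17

The claim accrued on 2016-05-17, when the wrongful act occurred.
Adding the 6 years base period to 2016-05-17 gives a deadline of 2022-05-17, before any tolling.
Nothing else in the chronology tolls or restarts the period.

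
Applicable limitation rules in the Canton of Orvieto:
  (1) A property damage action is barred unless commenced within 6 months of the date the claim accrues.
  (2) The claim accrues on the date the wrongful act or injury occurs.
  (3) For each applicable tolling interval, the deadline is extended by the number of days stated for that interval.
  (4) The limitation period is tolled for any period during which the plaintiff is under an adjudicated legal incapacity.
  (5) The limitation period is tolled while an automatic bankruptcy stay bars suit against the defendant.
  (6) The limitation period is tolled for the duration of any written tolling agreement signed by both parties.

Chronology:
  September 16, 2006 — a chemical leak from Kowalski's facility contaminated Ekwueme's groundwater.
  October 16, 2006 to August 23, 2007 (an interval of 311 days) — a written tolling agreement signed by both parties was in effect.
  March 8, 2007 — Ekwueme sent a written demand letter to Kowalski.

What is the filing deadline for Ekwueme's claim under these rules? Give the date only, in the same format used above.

January 21, 2008

The limitation period began to run on September 16, 2006.
Adding the 6 months base period to September 16, 2006 gives a deadline of March 16, 2007, before any tolling.
Because the written tolling agreement ran from October 16, 2006 to August 23, 2007, the deadline is extended by 311 days to January 21, 2008.
The other events in the timeline have no effect on the limitation period under the stated rules.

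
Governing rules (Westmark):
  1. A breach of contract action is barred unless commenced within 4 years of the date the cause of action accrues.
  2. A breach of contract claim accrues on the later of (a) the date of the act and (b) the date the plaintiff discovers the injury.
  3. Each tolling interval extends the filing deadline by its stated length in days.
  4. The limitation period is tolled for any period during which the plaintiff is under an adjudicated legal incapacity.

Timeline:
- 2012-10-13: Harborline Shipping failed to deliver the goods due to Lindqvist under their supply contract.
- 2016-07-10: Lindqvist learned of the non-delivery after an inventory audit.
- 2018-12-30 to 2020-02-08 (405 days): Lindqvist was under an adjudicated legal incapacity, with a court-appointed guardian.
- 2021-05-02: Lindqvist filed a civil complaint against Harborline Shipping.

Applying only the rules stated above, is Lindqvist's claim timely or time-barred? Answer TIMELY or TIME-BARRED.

TIMELY

The claim accrued on 2016-07-10 — the later of the 2012-10-13 act and the 2016-07-10 discovery.
Adding the 4 years base period to 2016-07-10 gives a deadline of 2020-07-10, before any tolling.
The plaintiff's legal incapacity from 2018-12-30 to 2020-02-08 tolled the period for 405 days, extending the deadline to 2021-08-19.
Lindqvist filed on 2021-05-02, before the 2021-08-19 deadline, so the action is timely.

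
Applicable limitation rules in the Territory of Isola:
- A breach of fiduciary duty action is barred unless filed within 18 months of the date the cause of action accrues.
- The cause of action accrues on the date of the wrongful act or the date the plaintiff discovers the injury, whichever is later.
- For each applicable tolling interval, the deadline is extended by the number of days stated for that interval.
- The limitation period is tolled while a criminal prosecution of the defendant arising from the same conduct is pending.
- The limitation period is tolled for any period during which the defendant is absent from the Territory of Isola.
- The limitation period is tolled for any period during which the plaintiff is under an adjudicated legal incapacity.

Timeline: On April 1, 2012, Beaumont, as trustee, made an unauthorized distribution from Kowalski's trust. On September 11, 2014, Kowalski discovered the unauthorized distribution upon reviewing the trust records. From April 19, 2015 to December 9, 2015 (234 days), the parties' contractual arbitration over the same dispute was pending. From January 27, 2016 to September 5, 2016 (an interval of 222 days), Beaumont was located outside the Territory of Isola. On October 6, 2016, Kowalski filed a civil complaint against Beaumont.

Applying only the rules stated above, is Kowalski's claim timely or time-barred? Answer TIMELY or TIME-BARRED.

TIMELY

Taking the later of the act (April 1, 2012) and discovery (September 11, 2014), the claim accrued on September 11, 2014.
18 months from September 11, 2014 is March 11, 2016.
The defendant's absence from the jurisdiction from January 27, 2016 to September 5, 2016 tolled the period for 222 days, extending the deadline to October 19, 2016.
The pending related arbitration from April 19, 2015 to December 9, 2015 does not toll the period, because no stated rule makes a pending arbitration a tolling event.
The October 6, 2016 filing precedes the October 19, 2016 deadline; the claim is timely.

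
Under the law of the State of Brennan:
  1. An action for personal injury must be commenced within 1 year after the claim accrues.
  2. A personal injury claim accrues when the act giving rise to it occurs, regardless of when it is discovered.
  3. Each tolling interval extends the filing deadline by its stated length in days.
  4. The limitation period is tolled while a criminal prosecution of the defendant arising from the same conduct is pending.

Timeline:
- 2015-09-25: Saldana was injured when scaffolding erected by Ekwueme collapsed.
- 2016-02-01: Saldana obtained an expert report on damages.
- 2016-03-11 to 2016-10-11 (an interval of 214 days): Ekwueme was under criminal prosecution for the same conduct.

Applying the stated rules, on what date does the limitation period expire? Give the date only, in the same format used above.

2017-04-27

The claim accrued on 2015-09-25, the date of the act.
Adding the 1 year base period to 2015-09-25 gives a deadline of 2016-09-25, before any tolling.
The pending criminal prosecution from 2016-03-11 to 2016-10-11 tolled the period for 214 days, extending the deadline to 2017-04-27.
Nothing else in the chronology tolls or restarts the period.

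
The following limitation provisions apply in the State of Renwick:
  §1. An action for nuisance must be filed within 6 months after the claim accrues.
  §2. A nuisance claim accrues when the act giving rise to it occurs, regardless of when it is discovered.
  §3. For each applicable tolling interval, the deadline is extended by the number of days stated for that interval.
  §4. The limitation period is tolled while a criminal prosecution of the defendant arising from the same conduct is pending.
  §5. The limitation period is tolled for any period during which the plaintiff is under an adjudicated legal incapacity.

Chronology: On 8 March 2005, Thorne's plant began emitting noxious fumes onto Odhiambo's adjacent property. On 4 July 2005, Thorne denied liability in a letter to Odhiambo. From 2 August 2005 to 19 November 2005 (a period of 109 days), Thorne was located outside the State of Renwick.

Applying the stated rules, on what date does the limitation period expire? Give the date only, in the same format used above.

8 September 2005

The claim accrued on 8 March 2005, the date of the act.
Adding the 6 months base period to 8 March 2005 gives a deadline of 8 September 2005, before any tolling.
The defendant's absence from the jurisdiction from 2 August 2005 to 19 November 2005 does not toll the period, because no stated rule makes the defendant's absence a tolling event.
The other events in the timeline have no effect on the limitation period under the stated rules.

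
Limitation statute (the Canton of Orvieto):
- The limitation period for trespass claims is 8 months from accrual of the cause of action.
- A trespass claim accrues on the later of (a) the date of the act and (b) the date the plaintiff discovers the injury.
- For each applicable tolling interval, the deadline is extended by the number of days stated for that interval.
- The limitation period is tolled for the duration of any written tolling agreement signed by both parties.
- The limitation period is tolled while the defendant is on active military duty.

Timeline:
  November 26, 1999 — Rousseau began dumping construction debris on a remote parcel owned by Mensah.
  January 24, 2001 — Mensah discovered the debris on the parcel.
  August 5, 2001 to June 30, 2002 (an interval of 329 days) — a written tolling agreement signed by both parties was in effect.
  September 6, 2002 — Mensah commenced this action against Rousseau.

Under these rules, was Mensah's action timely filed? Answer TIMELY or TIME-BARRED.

TIME-BARRED

Because discovery on January 24, 2001 post-dates the November 26, 1999 act, accrual under the later-of rule falls on January 24, 2001.
The untolled deadline — 8 months after January 24, 2001 — is September 24, 2001.
The period was tolled for 329 days by the written tolling agreement (August 5, 2001 to June 30, 2002), pushing the deadline to August 19, 2002.
Filing on September 6, 2002 missed the August 19, 2002 deadline — the action is time-barred.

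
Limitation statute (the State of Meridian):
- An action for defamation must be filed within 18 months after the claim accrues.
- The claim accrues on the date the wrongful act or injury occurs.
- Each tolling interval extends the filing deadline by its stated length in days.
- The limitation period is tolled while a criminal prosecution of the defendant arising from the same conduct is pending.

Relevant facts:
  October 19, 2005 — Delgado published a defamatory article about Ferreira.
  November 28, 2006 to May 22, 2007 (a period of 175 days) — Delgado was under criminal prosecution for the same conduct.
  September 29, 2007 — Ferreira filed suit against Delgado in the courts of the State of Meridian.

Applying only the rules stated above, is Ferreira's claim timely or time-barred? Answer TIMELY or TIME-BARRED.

TIMELY

The claim accrued on October 19, 2005, when the wrongful act occurred.
The untolled deadline — 18 months after October 19, 2005 — is April 19, 2007.
The pending criminal prosecution from November 28, 2006 to May 22, 2007 tolled the period for 175 days, extending the deadline to October 11, 2007.
The September 29, 2007 filing precedes the October 11, 2007 deadline; the claim is timely.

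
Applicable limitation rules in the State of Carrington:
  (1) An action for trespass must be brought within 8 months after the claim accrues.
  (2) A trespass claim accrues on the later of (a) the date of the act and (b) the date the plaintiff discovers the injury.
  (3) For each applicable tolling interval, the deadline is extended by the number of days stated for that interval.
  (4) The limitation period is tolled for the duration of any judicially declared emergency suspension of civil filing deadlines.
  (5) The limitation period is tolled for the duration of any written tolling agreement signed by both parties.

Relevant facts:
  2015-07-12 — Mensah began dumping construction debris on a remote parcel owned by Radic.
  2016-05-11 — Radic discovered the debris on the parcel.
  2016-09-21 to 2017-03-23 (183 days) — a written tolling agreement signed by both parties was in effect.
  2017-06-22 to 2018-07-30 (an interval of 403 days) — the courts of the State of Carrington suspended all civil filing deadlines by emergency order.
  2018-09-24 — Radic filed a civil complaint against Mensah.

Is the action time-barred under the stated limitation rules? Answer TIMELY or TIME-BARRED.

TIME-BARRED

Taking the later of the act (2015-07-12) and discovery (2016-05-11), the claim accrued on 2016-05-11.
The untolled deadline — 8 months after 2016-05-11 — is 2017-01-11.
The written tolling agreement from 2016-09-21 to 2017-03-23 tolled the period for 183 days, extending the deadline to 2017-07-13.
The period was tolled for 403 days by the emergency suspension of filing deadlines (2017-06-22 to 2018-07-30), pushing the deadline to 2018-08-20.
Radic filed on 2018-09-24, after the 2018-08-20 deadline, so the action is time-barred.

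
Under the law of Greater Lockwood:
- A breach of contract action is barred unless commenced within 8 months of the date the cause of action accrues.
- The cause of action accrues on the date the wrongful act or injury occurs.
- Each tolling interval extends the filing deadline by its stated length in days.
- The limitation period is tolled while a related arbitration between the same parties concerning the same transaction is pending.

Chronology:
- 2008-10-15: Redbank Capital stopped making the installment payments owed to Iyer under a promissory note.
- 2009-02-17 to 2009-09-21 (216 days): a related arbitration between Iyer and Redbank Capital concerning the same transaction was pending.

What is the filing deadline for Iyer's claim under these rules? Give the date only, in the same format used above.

2010-01-17

The limitation period began to run on 2008-10-15.
Adding the 8 months base period to 2008-10-15 gives a deadline of 2009-06-15, before any tolling.
The pending related arbitration from 2009-02-17 to 2009-09-21 tolled the period for 216 days, extending the deadline to 2010-01-17.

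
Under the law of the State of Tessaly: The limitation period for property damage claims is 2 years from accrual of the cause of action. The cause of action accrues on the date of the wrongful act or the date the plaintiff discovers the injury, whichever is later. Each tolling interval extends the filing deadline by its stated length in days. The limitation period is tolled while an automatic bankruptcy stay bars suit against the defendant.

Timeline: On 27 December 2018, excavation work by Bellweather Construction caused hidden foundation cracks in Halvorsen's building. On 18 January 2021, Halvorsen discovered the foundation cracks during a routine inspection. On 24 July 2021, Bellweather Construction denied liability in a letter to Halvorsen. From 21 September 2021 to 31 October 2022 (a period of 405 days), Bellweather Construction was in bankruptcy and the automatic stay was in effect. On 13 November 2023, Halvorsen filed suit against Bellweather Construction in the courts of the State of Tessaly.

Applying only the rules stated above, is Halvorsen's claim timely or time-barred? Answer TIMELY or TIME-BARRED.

The claim accrued on 18 January 2021 — the later of the 27 December 2018 act and the 18 January 2021 discovery.
The untolled deadline — 2 years after 18 January 2021 — is 18 January 2023.
The period was tolled for 405 days by the automatic bankruptcy stay (21 September 2021 to 31 October 2022), pushing the deadline to 27 February 2024.
Nothing else in the chronology tolls or restarts the period.
The 13 November 2023 filing precedes the 27 February 2024 deadline; the claim is timely.

TIMELY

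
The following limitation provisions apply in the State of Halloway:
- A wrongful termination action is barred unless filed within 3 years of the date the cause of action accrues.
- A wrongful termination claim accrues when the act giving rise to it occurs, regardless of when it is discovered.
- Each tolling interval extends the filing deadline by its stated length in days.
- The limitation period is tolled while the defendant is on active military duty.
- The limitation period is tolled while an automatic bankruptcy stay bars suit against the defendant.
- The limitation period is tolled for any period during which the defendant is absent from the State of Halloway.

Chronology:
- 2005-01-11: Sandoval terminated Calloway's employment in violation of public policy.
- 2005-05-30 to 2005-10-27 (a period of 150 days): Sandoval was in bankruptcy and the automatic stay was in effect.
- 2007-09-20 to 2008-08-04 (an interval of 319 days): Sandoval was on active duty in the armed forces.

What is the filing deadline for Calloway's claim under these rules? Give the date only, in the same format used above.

2009-04-24

The cause of action accrued on 2005-01-11, the date of the act.
Adding the 3 years base period to 2005-01-11 gives a deadline of 2008-01-11, before any tolling.
Because the automatic bankruptcy stay ran from 2005-05-30 to 2005-10-27, the deadline is extended by 150 days to 2008-06-09.
The period was tolled for 319 days by the defendant's active military service (2007-09-20 to 2008-08-04), pushing the deadline to 2009-04-24.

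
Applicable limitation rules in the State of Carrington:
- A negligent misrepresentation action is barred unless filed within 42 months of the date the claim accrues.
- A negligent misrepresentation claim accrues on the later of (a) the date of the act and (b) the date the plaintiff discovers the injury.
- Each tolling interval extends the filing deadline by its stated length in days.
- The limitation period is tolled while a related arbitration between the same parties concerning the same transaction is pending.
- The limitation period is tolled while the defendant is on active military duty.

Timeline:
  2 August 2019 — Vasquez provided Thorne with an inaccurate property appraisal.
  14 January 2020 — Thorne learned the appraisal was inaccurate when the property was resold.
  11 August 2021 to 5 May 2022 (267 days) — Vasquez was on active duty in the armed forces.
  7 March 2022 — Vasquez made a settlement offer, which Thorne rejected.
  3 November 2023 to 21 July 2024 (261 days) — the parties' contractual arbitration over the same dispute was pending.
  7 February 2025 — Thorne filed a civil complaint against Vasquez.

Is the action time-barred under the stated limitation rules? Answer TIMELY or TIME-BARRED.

Because discovery on 14 January 2020 post-dates the 2 August 2019 act, accrual under the later-of rule falls on 14 January 2020.
Adding the 42 months base period to 14 January 2020 gives a deadline of 14 July 2023, before any tolling.
The defendant's active military service from 11 August 2021 to 5 May 2022 tolled the period for 267 days, extending the deadline to 6 April 2024.
The pending related arbitration from 3 November 2023 to 21 July 2024 tolled the period for 261 days, extending the deadline to 23 December 2024.
The other events in the timeline have no effect on the limitation period under the stated rules.
Thorne filed on 7 February 2025, after the 23 December 2024 deadline, so the action is time-barred.

TIME-BARRED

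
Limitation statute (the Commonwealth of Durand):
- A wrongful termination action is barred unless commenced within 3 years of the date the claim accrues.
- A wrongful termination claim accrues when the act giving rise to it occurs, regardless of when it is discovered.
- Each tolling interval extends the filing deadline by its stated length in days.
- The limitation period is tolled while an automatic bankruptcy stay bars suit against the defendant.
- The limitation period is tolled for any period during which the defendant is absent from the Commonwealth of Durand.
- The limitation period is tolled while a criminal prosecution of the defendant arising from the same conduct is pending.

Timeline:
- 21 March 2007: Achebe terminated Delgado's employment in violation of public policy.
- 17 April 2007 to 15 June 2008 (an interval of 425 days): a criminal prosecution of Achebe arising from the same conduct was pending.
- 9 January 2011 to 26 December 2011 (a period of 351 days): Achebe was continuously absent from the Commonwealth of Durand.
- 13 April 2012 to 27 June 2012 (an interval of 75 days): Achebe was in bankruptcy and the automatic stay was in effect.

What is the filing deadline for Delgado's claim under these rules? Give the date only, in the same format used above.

The limitation period began to run on 21 March 2007.
3 years from 21 March 2007 is 21 March 2010.
The period was tolled for 425 days by the pending criminal prosecution (17 April 2007 to 15 June 2008), pushing the deadline to 20 May 2011.
The defendant's absence from the jurisdiction from 9 January 2011 to 26 December 2011 tolled the period for 351 days, extending the deadline to 5 May 2012.
The period was tolled for 75 days by the automatic bankruptcy stay (13 April 2012 to 27 June 2012), pushing the deadline to 19 July 2012.

19 July 2012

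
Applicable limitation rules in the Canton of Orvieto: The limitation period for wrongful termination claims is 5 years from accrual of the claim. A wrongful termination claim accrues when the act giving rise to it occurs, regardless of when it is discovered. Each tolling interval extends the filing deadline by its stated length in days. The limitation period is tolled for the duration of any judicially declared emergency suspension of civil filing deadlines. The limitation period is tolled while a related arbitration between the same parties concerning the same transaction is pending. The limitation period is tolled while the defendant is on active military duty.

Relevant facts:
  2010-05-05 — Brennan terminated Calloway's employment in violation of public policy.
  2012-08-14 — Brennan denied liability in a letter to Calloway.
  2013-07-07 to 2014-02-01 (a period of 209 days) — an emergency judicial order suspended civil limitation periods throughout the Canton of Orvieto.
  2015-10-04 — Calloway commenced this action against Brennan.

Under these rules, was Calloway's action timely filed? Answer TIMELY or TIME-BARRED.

The limitation period began to run on 2010-05-05.
5 years from 2010-05-05 is 2015-05-05.
Because the emergency suspension of filing deadlines ran from 2013-07-07 to 2014-02-01, the deadline is extended by 209 days to 2015-11-30.
The other events in the timeline have no effect on the limitation period under the stated rules.
The 2015-10-04 filing precedes the 2015-11-30 deadline; the claim is timely.

TIMELY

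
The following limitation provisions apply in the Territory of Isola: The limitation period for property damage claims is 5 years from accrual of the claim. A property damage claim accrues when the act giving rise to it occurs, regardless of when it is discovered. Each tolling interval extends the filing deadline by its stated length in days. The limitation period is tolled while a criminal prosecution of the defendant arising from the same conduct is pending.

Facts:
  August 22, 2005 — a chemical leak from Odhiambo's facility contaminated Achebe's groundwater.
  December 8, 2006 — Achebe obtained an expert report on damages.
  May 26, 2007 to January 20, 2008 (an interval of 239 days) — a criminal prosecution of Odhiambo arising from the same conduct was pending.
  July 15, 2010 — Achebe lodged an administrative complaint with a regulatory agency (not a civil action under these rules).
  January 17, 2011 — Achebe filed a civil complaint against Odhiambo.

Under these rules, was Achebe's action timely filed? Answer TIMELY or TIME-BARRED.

The claim accrued on August 22, 2005, when the wrongful act occurred.
5 years from August 22, 2005 is August 22, 2010.
The period was tolled for 239 days by the pending criminal prosecution (May 26, 2007 to January 20, 2008), pushing the deadline to April 18, 2011.
The other events in the timeline have no effect on the limitation period under the stated rules.
Filing on January 17, 2011 beat the April 18, 2011 deadline — the action is timely.

TIMELY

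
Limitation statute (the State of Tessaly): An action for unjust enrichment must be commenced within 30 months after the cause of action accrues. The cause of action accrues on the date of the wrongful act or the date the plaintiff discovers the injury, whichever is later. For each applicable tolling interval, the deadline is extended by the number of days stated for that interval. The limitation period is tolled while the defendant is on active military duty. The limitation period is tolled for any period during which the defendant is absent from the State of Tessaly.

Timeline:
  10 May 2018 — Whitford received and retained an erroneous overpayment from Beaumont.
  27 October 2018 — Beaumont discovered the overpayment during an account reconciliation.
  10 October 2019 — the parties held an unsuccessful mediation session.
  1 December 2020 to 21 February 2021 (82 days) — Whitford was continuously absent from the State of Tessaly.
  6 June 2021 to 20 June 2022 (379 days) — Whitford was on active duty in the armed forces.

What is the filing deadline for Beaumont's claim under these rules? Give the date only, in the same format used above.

Because discovery on 27 October 2018 post-dates the 10 May 2018 act, accrual under the later-of rule falls on 27 October 2018.
The untolled deadline — 30 months after 27 October 2018 — is 27 April 2021.
The period was tolled for 82 days by the defendant's absence from the jurisdiction (1 December 2020 to 21 February 2021), pushing the deadline to 18 July 2021.
Because the defendant's active military service ran from 6 June 2021 to 20 June 2022, the deadline is extended by 379 days to 1 August 2022.
The other events in the timeline have no effect on the limitation period under the stated rules.

1 August 2022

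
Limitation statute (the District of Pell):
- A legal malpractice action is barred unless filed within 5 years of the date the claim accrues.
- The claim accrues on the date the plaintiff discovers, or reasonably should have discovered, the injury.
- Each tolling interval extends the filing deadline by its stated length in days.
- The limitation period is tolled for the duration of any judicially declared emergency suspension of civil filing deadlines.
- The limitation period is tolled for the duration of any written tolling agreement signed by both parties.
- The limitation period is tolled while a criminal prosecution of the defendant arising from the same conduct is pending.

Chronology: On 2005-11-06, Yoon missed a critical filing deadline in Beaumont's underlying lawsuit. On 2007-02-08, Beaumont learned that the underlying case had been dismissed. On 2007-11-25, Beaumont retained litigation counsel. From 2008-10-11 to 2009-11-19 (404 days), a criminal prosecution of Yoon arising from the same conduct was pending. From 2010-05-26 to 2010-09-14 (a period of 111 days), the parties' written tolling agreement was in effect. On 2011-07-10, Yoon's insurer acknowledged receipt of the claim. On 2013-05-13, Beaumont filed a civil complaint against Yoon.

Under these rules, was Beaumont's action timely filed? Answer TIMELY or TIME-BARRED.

The claim did not accrue until Beaumont discovered the injury on 2007-02-08; the 2005-11-06 act date does not start the clock under the stated rule.
5 years from 2007-02-08 is 2012-02-08.
The period was tolled for 404 days by the pending criminal prosecution (2008-10-11 to 2009-11-19), pushing the deadline to 2013-03-18.
The written tolling agreement from 2010-05-26 to 2010-09-14 tolled the period for 111 days, extending the deadline to 2013-07-07.
The other events in the timeline have no effect on the limitation period under the stated rules.
The 2013-05-13 filing precedes the 2013-07-07 deadline; the claim is timely.

TIMELY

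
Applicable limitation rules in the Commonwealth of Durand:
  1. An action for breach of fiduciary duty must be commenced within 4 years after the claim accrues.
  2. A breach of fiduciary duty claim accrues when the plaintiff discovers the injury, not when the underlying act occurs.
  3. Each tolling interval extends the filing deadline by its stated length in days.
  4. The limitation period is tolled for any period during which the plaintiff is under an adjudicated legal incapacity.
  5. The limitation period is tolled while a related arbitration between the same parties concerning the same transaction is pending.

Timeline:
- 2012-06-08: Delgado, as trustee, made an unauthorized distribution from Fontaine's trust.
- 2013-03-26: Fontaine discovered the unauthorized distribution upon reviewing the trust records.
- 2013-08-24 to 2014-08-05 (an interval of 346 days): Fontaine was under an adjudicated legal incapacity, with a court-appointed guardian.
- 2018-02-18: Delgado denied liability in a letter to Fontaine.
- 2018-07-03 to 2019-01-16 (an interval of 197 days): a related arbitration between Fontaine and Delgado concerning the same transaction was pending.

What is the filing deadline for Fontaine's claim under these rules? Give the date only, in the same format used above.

Accrual is tied to discovery, so the period began on 2013-03-26 rather than on 2012-06-08 when the act occurred.
4 years from 2013-03-26 is 2017-03-26.
The period was tolled for 346 days by the plaintiff's legal incapacity (2013-08-24 to 2014-08-05), pushing the deadline to 2018-03-07.
The pending related arbitration starting 2018-07-03 came too late — the period had run on 2018-03-07 — and so does not extend the deadline.
Nothing else in the chronology tolls or restarts the period.

2018-03-07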